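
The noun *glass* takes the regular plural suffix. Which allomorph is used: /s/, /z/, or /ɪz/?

/ɪz/

The stem *glass* ends in a sibilant (/s, z, ʃ, ʒ, tʃ, dʒ/).
The plural suffix surfaces as /ɪz/ after sibilants, /s/ after other voiceless consonants, and /z/ after other voiced sounds.
So the plural -s on *glass* is pronounced /ɪz/.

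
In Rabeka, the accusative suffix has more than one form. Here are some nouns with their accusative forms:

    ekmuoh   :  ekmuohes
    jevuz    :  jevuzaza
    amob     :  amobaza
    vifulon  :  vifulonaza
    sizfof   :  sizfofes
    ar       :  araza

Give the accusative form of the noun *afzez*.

afzezaza

The suffix is conditioned by the final consonant: -es when the stem ends in a voiceless consonant (*ekmuoh*, *sizfof*); -aza when the stem ends in a voiced consonant (*jevuz*, *amob*, *vifulon*, *ar*).
The final consonant of *afzez* is /z/, which is voiced, so the suffix is -aza, giving *afzezaza*.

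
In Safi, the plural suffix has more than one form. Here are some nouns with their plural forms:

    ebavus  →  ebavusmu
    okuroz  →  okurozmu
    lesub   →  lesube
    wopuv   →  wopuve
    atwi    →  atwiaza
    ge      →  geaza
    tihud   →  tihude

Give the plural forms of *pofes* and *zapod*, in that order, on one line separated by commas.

The alternation tracks the final sound of the stem — -mu when the stem ends in a sibilant (*ebavus*, *okuroz*); -e when the stem ends in a non-sibilant consonant (*lesub*, *wopuv*, *tihud*); -aza when the stem ends in a vowel (*atwi*, *ge*).
*pofes* — final sound /s/ (a sibilant) → -mu → *pofesmu*.
The final sound of *zapod* is /d/, which is a non-sibilant consonant, so the suffix is -e, giving *zapode*.

pofesmu, zapode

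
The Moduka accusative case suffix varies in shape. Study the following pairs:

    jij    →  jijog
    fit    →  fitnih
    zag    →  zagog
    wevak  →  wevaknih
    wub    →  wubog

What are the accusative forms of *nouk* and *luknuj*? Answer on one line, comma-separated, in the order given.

The pattern is voicing of the final consonant: -nih when the stem ends in a voiceless consonant (*fit*, *wevak*); -og when the stem ends in a voiced consonant (*jij*, *zag*, *wub*).
The final consonant of *nouk* is /k/, which is voiceless, so the suffix is -nih, giving *nouknih*.
*luknuj* — final consonant /j/ (voiced) → -og → *luknujog*.

nouknih, luknujog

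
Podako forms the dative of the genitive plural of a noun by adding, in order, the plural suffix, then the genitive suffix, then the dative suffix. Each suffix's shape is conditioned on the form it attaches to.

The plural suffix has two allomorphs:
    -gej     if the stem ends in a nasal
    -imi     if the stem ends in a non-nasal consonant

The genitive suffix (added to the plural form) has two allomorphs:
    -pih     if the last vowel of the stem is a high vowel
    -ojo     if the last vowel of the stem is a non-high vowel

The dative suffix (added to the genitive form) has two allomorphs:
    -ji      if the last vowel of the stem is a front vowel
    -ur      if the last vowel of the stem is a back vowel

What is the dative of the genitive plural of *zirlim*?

*zirlim* — final consonant /m/ (a nasal) → -gej → *zirlimgej*.
The last vowel of the plural form *zirlimgej* is /e/, which is a non-high vowel, so the genitive suffix is -ojo, giving *zirlimgejojo*.
Since the last vowel of the genitive form *zirlimgejojo* is /o/ (a back vowel), it takes -ur, giving *zirlimgejojour*.

zirlimgejojour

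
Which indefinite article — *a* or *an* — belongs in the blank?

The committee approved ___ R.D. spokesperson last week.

an

The indefinite article is chosen by the initial *sound* of the following word, not its spelling.
The initialism *R.D.* is read letter by letter; the first letter, R, is pronounced /ɑr/, which begins with a vowel sound.
So the article is *an*: The committee approved an R.D. spokesperson last week.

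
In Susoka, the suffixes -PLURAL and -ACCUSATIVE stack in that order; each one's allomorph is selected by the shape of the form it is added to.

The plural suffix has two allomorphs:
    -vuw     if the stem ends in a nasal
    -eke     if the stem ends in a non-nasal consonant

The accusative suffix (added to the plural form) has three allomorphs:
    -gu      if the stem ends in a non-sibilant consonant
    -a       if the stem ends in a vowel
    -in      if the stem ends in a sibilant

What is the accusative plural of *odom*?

odomvuwgu

*odom*: final consonant = /m/, a nasal → -vuw → *odomvuw*.
The plural form *odomvuw* — final sound /w/ (a non-sibilant consonant) → -gu → *odomvuwgu*.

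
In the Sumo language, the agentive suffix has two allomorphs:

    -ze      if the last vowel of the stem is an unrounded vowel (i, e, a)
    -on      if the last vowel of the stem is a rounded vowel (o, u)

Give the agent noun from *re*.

*re*: last vowel = /e/, an unrounded vowel → -ze → *reze*.

reze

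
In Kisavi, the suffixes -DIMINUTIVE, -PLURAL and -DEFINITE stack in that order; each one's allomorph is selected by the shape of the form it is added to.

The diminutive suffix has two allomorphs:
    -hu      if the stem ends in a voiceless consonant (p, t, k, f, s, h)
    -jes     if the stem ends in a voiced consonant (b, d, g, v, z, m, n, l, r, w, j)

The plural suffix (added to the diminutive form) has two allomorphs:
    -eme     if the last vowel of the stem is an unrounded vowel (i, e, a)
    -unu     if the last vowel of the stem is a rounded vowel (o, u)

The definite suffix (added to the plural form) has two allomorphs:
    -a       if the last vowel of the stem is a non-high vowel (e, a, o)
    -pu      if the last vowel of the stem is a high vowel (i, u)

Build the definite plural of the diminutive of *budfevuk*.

*budfevuk* — final consonant /k/ (voiceless) → -hu → *budfevukhu*.
The last vowel of the diminutive form *budfevukhu* is /u/, which is a rounded vowel, so the plural suffix is -unu, giving *budfevukhuunu*.
The plural form *budfevukhuunu*: last vowel = /u/, a high vowel → -pu → *budfevukhuunupu*.

budfevukhuunupu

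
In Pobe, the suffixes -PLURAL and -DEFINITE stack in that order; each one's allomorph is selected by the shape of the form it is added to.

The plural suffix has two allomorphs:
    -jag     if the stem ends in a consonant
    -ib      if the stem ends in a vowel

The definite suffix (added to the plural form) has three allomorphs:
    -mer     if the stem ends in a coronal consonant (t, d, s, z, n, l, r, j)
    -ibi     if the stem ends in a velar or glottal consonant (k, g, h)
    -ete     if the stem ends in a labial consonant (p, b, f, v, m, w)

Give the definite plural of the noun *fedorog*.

*fedorog* — final sound /g/ (a consonant) → -jag → *fedorogjag*.
The plural form *fedorogjag* — final consonant /g/ (velar/glottal) → -ibi → *fedorogjagibi*.

fedorogjagibi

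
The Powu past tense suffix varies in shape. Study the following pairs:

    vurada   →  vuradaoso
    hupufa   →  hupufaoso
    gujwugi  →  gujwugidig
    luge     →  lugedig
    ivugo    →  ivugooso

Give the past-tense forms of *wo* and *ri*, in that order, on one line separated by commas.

The pattern is front/back vowel harmony: -dig when the last vowel of the stem is a front vowel (*gujwugi*, *luge*); -oso when the last vowel of the stem is a back vowel (*vurada*, *hupufa*, *ivugo*).
The last vowel of *wo* is /o/, which is a back vowel, so the suffix is -oso, giving *wooso*.
The last vowel of *ri* is /i/, which is a front vowel, so the suffix is -dig, giving *ridig*.

wooso, ridig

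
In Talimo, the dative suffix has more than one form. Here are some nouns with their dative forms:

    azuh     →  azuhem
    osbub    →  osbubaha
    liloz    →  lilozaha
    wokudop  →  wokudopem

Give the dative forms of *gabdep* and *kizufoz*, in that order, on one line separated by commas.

Looking at the final consonant of each stem: -em when the stem ends in a voiceless consonant (*azuh*, *wokudop*); -aha when the stem ends in a voiced consonant (*osbub*, *liloz*).
Since the final consonant of *gabdep* is /p/ (voiceless), it takes -em, giving *gabdepem*.
*kizufoz*: final consonant = /z/, voiced → -aha → *kizufozaha*.

gabdepem, kizufozaha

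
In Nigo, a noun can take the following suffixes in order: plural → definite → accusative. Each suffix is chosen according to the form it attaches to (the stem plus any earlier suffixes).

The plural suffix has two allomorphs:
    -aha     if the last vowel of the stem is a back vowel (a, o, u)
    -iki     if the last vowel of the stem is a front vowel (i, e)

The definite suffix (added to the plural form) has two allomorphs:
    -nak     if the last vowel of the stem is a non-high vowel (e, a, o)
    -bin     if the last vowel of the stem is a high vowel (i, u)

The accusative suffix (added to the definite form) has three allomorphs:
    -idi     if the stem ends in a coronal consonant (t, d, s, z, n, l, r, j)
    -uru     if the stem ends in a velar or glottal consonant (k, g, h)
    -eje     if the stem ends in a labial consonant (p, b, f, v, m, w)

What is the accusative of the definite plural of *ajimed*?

ajimedikibinidi

The last vowel of *ajimed* is /e/, which is a front vowel, so the plural suffix is -iki, giving *ajimediki*.
The plural form *ajimediki* — last vowel /i/ (a high vowel) → -bin → *ajimedikibin*.
Since the final consonant of the definite form *ajimedikibin* is /n/ (coronal), it takes -idi, giving *ajimedikibinidi*.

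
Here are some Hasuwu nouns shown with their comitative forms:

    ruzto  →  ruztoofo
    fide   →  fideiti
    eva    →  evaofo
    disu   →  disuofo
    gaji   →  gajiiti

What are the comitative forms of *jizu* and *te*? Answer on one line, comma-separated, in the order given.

The pattern is front/back vowel harmony: -iti when the last vowel of the stem is a front vowel (*fide*, *gaji*); -ofo when the last vowel of the stem is a back vowel (*ruzto*, *eva*, *disu*).
*jizu* — last vowel /u/ (a back vowel) → -ofo → *jizuofo*.
*te* — last vowel /e/ (a front vowel) → -iti → *teiti*.

jizuofo, teiti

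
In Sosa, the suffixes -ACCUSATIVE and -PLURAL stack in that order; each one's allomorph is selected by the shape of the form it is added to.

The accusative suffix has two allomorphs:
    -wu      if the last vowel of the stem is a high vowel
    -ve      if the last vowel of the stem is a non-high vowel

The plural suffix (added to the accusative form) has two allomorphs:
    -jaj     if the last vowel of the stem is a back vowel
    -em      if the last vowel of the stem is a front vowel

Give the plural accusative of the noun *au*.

Since the last vowel of *au* is /u/ (a high vowel), it takes -wu, giving *auwu*.
The last vowel of the accusative form *auwu* is /u/, which is a back vowel, so the plural suffix is -jaj, giving *auwujaj*.

auwujaj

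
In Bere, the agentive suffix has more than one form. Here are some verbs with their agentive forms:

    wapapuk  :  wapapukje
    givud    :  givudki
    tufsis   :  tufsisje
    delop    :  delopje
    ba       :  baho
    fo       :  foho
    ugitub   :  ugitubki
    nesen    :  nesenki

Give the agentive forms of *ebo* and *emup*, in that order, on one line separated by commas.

eboho, emupje

The suffix is conditioned by the final sound: -je when the stem ends in a voiceless consonant (*wapapuk*, *tufsis*, *delop*); -ki when the stem ends in a voiced consonant (*givud*, *ugitub*, *nesen*); -ho when the stem ends in a vowel (*ba*, *fo*).
The final sound of *ebo* is /o/, which is a vowel, so the suffix is -ho, giving *eboho*.
*emup*: final sound = /p/, a voiceless consonant → -je → *emupje*.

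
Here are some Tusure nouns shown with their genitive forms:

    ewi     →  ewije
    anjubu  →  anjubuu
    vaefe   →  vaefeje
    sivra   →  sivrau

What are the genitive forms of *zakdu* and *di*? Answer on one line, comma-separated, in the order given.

zakduu, dije

The alternation tracks the last vowel of the stem — -je when the last vowel of the stem is a front vowel (*ewi*, *vaefe*); -u when the last vowel of the stem is a back vowel (*anjubu*, *sivra*).
*zakdu* — last vowel /u/ (a back vowel) → -u → *zakduu*.
*di* — last vowel /i/ (a front vowel) → -je → *dije*.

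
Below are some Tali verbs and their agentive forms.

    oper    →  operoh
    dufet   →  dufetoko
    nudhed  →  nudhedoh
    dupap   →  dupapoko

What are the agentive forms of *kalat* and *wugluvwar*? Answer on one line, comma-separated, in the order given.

kalatoko, wugluvwaroh

The alternation tracks the final consonant of the stem — -oko when the stem ends in a voiceless consonant (*dufet*, *dupap*); -oh when the stem ends in a voiced consonant (*oper*, *nudhed*).
Since the final consonant of *kalat* is /t/ (voiceless), it takes -oko, giving *kalatoko*.
The final consonant of *wugluvwar* is /r/, which is voiced, so the suffix is -oh, giving *wugluvwaroh*.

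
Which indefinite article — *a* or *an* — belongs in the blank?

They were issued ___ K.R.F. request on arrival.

a

The indefinite article is chosen by the initial *sound* of the following word, not its spelling.
The initialism *K.R.F.* is read letter by letter; the first letter, K, is pronounced /keɪ/, which begins with a consonant sound.
So the article is *a*: They were issued a K.R.F. request on arrival.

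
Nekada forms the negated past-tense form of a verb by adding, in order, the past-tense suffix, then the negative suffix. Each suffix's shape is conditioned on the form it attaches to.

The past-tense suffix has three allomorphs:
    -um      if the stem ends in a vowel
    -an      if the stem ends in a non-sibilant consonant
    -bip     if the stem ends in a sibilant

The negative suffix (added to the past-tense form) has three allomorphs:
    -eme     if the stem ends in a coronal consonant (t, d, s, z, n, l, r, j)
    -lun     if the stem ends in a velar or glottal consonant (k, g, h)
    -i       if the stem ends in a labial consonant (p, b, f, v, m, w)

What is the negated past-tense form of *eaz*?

The final sound of *eaz* is /z/, which is a sibilant, so the past-tense suffix is -bip, giving *eazbip*.
The past-tense form *eazbip* — final consonant /p/ (labial) → -i → *eazbipi*.

eazbipi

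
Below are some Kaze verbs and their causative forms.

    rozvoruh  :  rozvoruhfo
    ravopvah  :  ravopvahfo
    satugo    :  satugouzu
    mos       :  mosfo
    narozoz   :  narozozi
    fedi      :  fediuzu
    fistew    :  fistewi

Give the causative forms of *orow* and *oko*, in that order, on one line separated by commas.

orowi, okouzu

The alternation tracks the final sound of the stem — -fo when the stem ends in a voiceless consonant (*rozvoruh*, *ravopvah*, *mos*); -i when the stem ends in a voiced consonant (*narozoz*, *fistew*); -uzu when the stem ends in a vowel (*satugo*, *fedi*).
The final sound of *orow* is /w/, which is a voiced consonant, so the suffix is -i, giving *orowi*.
*oko*: final sound = /o/, a vowel → -uzu → *okouzu*.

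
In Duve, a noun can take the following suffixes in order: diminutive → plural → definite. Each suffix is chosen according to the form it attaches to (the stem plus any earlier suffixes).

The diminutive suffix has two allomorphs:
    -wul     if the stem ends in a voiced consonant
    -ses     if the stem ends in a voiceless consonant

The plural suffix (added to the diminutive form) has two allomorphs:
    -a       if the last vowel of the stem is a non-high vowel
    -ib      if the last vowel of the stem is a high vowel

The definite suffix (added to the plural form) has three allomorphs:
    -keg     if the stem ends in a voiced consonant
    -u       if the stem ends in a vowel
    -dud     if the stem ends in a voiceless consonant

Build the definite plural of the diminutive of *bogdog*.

*bogdog* — final consonant /g/ (voiced) → -wul → *bogdogwul*.
Since the last vowel of the diminutive form *bogdogwul* is /u/ (a high vowel), it takes -ib, giving *bogdogwulib*.
The final sound of the plural form *bogdogwulib* is /b/, which is a voiced consonant, so the definite suffix is -keg, giving *bogdogwulibkeg*.

bogdogwulibkeg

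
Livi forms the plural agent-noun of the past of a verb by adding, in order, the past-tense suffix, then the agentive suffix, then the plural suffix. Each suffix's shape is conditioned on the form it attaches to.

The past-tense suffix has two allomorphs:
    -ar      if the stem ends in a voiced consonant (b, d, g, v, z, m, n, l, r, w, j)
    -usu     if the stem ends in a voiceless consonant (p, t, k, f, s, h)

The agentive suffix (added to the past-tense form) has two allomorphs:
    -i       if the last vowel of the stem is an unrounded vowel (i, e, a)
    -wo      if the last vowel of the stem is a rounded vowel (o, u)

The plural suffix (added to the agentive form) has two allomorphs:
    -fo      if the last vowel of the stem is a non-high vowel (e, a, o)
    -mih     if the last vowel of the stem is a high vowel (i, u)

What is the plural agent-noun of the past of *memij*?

*memij*: final consonant = /j/, voiced → -ar → *memijar*.
The past-tense form *memijar* — last vowel /a/ (an unrounded vowel) → -i → *memijari*.
Since the last vowel of the agentive form *memijari* is /i/ (a high vowel), it takes -mih, giving *memijarimih*.

memijarimih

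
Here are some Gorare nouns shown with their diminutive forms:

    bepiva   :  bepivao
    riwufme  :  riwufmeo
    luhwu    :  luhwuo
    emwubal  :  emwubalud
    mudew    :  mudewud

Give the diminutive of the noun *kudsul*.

Looking at the final sound of each stem: -ud when the stem ends in a consonant (*emwubal*, *mudew*); -o when the stem ends in a vowel (*bepiva*, *riwufme*, *luhwu*).
*kudsul* — final sound /l/ (a consonant) → -ud → *kudsulud*.

kudsulud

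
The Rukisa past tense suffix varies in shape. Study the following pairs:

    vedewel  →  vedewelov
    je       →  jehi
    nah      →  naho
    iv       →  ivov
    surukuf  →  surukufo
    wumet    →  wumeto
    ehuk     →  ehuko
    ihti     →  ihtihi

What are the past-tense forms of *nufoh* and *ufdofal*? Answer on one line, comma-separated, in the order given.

The alternation tracks the final sound of the stem — -o when the stem ends in a voiceless consonant (*nah*, *surukuf*, *wumet*, *ehuk*); -ov when the stem ends in a voiced consonant (*vedewel*, *iv*); -hi when the stem ends in a vowel (*je*, *ihti*).
*nufoh* — final sound /h/ (a voiceless consonant) → -o → *nufoho*.
The final sound of *ufdofal* is /l/, which is a voiced consonant, so the suffix is -ov, giving *ufdofalov*.

nufoho, ufdofalov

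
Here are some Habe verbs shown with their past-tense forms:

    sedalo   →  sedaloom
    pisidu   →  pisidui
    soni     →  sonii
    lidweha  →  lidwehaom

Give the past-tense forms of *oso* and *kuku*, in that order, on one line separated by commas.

osoom, kukui

The suffix is conditioned by the last vowel: -i when the last vowel of the stem is a high vowel (*pisidu*, *soni*); -om when the last vowel of the stem is a non-high vowel (*sedalo*, *lidweha*).
Since the last vowel of *oso* is /o/ (a non-high vowel), it takes -om, giving *osoom*.
The last vowel of *kuku* is /u/, which is a high vowel, so the suffix is -i, giving *kukui*.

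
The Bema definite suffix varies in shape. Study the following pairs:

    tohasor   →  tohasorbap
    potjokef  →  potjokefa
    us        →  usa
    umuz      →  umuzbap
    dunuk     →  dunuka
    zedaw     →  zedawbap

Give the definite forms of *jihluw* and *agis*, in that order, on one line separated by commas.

jihluwbap, agisa

The alternation tracks the final consonant of the stem — -a when the stem ends in a voiceless consonant (*potjokef*, *us*, *dunuk*); -bap when the stem ends in a voiced consonant (*tohasor*, *umuz*, *zedaw*).
Since the final consonant of *jihluw* is /w/ (voiced), it takes -bap, giving *jihluwbap*.
*agis*: final consonant = /s/, voiceless → -a → *agisa*.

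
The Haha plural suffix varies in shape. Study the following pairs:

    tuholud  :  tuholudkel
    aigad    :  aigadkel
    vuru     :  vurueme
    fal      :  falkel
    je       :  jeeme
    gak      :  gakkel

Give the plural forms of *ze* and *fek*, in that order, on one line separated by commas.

The pattern is consonant vs. vowel: -kel when the stem ends in a consonant (*tuholud*, *aigad*, *fal*, *gak*); -eme when the stem ends in a vowel (*vuru*, *je*).
*ze*: final sound = /e/, a vowel → -eme → *zeeme*.
Since the final sound of *fek* is /k/ (a consonant), it takes -kel, giving *fekkel*.

zeeme, fekkel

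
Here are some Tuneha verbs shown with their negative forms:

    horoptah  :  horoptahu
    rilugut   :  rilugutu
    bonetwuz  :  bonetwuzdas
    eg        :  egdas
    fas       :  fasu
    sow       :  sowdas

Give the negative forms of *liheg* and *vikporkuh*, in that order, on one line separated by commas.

The suffix is conditioned by the final consonant: -u when the stem ends in a voiceless consonant (*horoptah*, *rilugut*, *fas*); -das when the stem ends in a voiced consonant (*bonetwuz*, *eg*, *sow*).
*liheg*: final consonant = /g/, voiced → -das → *lihegdas*.
The final consonant of *vikporkuh* is /h/, which is voiceless, so the suffix is -u, giving *vikporkuhu*.

lihegdas, vikporkuhu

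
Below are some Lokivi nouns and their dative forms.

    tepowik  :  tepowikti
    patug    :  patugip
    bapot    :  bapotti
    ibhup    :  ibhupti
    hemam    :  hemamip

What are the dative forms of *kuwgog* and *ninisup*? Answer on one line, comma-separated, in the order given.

kuwgogip, ninisupti

The suffix is conditioned by the final consonant: -ti when the stem ends in a voiceless consonant (*tepowik*, *bapot*, *ibhup*); -ip when the stem ends in a voiced consonant (*patug*, *hemam*).
*kuwgog* — final consonant /g/ (voiced) → -ip → *kuwgogip*.
*ninisup* — final consonant /p/ (voiceless) → -ti → *ninisupti*.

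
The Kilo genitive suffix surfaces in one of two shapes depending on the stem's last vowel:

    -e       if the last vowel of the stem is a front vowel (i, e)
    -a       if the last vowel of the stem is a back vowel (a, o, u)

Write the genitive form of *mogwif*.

*mogwif* — last vowel /i/ (a front vowel) → -e → *mogwife*.

mogwife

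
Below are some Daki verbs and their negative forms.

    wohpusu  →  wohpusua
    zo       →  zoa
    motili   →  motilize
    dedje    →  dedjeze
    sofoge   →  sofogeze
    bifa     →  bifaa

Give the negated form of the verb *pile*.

pileze

Looking at the last vowel of each stem: -ze when the last vowel of the stem is a front vowel (*motili*, *dedje*, *sofoge*); -a when the last vowel of the stem is a back vowel (*wohpusu*, *zo*, *bifa*).
*pile* — last vowel /e/ (a front vowel) → -ze → *pileze*.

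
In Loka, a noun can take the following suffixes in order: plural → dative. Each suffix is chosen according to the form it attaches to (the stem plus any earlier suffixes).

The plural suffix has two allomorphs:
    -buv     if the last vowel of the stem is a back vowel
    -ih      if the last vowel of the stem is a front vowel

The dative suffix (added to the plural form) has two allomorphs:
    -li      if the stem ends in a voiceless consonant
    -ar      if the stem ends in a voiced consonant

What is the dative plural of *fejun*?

Since the last vowel of *fejun* is /u/ (a back vowel), it takes -buv, giving *fejunbuv*.
Since the final consonant of the plural form *fejunbuv* is /v/ (voiced), it takes -ar, giving *fejunbuvar*.

fejunbuvar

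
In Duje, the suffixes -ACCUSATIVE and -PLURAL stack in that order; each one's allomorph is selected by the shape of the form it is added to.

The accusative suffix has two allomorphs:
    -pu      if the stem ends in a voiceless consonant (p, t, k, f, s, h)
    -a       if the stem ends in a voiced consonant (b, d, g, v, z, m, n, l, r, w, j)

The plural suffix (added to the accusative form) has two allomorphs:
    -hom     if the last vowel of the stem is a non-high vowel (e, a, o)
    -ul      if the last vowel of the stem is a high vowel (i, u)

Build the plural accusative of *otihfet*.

The final consonant of *otihfet* is /t/, which is voiceless, so the accusative suffix is -pu, giving *otihfetpu*.
The accusative form *otihfetpu* — last vowel /u/ (a high vowel) → -ul → *otihfetpuul*.

otihfetpuul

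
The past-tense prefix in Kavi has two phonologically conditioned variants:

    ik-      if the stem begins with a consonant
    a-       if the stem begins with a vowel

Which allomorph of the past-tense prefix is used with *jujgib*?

ik-

*jujgib* — first sound /j/ (a consonant) → ik-.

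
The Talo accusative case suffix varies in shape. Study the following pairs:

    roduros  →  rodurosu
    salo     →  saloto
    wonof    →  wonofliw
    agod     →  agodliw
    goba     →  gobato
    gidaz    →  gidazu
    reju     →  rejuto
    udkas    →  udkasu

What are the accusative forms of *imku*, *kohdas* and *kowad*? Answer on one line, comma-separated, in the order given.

The suffix is conditioned by the final sound: -u when the stem ends in a sibilant (*roduros*, *gidaz*, *udkas*); -liw when the stem ends in a non-sibilant consonant (*wonof*, *agod*); -to when the stem ends in a vowel (*salo*, *goba*, *reju*).
*imku*: final sound = /u/, a vowel → -to → *imkuto*.
Since the final sound of *kohdas* is /s/ (a sibilant), it takes -u, giving *kohdasu*.
Since the final sound of *kowad* is /d/ (a non-sibilant consonant), it takes -liw, giving *kowadliw*.

imkuto, kohdasu, kowadliw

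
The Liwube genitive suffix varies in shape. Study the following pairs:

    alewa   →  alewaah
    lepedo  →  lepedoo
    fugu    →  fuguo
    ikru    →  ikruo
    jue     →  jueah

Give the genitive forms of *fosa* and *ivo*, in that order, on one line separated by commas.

fosaah, ivoo

Looking at the last vowel of each stem: -o when the last vowel of the stem is a rounded vowel (*lepedo*, *fugu*, *ikru*); -ah when the last vowel of the stem is an unrounded vowel (*alewa*, *jue*).
Since the last vowel of *fosa* is /a/ (an unrounded vowel), it takes -ah, giving *fosaah*.
*ivo*: last vowel = /o/, a rounded vowel → -o → *ivoo*.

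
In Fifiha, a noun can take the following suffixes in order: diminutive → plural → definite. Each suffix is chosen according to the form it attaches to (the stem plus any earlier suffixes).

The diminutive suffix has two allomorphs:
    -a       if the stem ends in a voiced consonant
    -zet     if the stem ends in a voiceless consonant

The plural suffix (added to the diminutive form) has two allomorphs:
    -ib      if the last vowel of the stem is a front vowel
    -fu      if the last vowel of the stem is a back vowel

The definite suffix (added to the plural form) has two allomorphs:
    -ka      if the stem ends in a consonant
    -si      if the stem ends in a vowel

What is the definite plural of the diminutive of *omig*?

omigafusi

The final consonant of *omig* is /g/, which is voiced, so the diminutive suffix is -a, giving *omiga*.
The last vowel of the diminutive form *omiga* is /a/, which is a back vowel, so the plural suffix is -fu, giving *omigafu*.
The plural form *omigafu*: final sound = /u/, a vowel → -si → *omigafusi*.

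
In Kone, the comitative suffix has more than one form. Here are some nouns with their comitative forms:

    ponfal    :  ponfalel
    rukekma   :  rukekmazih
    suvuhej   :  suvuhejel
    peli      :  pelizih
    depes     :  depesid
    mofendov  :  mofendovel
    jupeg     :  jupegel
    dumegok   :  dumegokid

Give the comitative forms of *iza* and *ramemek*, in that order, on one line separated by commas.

izazih, ramemekid

The pattern is voicing of the final sound: -id when the stem ends in a voiceless consonant (*depes*, *dumegok*); -el when the stem ends in a voiced consonant (*ponfal*, *suvuhej*, *mofendov*, *jupeg*); -zih when the stem ends in a vowel (*rukekma*, *peli*).
*iza* — final sound /a/ (a vowel) → -zih → *izazih*.
*ramemek* — final sound /k/ (a voiceless consonant) → -id → *ramemekid*.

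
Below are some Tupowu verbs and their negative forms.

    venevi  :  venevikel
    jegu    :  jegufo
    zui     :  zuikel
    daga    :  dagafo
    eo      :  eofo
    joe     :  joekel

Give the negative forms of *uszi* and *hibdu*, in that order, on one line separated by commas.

uszikel, hibdufo

The suffix is conditioned by the last vowel: -kel when the last vowel of the stem is a front vowel (*venevi*, *zui*, *joe*); -fo when the last vowel of the stem is a back vowel (*jegu*, *daga*, *eo*).
Since the last vowel of *uszi* is /i/ (a front vowel), it takes -kel, giving *uszikel*.
The last vowel of *hibdu* is /u/, which is a back vowel, so the suffix is -fo, giving *hibdufo*.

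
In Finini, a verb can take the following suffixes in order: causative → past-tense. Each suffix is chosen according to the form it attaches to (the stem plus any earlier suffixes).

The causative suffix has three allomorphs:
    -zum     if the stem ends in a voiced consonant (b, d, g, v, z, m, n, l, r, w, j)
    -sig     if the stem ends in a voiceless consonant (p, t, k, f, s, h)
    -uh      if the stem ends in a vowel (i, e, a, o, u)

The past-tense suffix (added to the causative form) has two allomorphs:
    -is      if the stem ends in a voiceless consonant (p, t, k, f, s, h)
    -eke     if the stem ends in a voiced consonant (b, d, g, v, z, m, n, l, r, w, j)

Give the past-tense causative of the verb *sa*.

sauhis

*sa*: final sound = /a/, a vowel → -uh → *sauh*.
Since the final consonant of the causative form *sauh* is /h/ (voiceless), it takes -is, giving *sauhis*.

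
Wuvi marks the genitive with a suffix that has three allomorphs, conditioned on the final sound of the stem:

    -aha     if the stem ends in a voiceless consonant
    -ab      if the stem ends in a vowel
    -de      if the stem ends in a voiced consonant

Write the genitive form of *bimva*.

*bimva* — final sound /a/ (a vowel) → -ab → *bimvaab*.

bimvaab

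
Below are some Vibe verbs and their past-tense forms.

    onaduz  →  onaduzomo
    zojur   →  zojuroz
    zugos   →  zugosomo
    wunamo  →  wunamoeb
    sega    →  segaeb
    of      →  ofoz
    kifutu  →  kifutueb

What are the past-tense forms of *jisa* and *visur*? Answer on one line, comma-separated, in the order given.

jisaeb, visuroz

Looking at the final sound of each stem: -omo when the stem ends in a sibilant (*onaduz*, *zugos*); -oz when the stem ends in a non-sibilant consonant (*zojur*, *of*); -eb when the stem ends in a vowel (*wunamo*, *sega*, *kifutu*).
*jisa* — final sound /a/ (a vowel) → -eb → *jisaeb*.
Since the final sound of *visur* is /r/ (a non-sibilant consonant), it takes -oz, giving *visuroz*.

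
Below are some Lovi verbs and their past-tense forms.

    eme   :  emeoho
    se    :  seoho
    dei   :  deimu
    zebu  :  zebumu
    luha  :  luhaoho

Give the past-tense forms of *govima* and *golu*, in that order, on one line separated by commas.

govimaoho, golumu

The alternation tracks the last vowel of the stem — -mu when the last vowel of the stem is a high vowel (*dei*, *zebu*); -oho when the last vowel of the stem is a non-high vowel (*eme*, *se*, *luha*).
The last vowel of *govima* is /a/, which is a non-high vowel, so the suffix is -oho, giving *govimaoho*.
*golu* — last vowel /u/ (a high vowel) → -mu → *golumu*.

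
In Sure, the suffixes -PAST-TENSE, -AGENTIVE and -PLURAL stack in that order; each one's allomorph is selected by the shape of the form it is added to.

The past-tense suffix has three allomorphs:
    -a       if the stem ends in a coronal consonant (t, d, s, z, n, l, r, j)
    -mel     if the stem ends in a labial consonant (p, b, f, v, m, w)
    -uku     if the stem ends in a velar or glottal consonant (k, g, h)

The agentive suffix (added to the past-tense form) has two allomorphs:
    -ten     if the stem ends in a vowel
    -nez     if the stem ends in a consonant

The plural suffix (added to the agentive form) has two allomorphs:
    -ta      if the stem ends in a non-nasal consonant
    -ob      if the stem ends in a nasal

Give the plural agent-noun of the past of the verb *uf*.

ufmelnezta

The final consonant of *uf* is /f/, which is labial, so the past-tense suffix is -mel, giving *ufmel*.
The past-tense form *ufmel* — final sound /l/ (a consonant) → -nez → *ufmelnez*.
Since the final consonant of the agentive form *ufmelnez* is /z/ (non-nasal), it takes -ta, giving *ufmelnezta*.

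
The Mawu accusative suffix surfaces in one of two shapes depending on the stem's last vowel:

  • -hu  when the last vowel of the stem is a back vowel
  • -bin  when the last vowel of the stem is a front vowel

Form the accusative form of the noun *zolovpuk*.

The last vowel of *zolovpuk* is /u/, which is a back vowel, so the suffix is -hu, giving *zolovpukhu*.

zolovpukhu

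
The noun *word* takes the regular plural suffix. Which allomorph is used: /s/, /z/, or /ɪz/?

/z/

The stem *word* ends in a voiced non-sibilant sound.
The plural suffix surfaces as /ɪz/ after sibilants, /s/ after other voiceless consonants, and /z/ after other voiced sounds.
So the plural -s on *word* is pronounced /z/.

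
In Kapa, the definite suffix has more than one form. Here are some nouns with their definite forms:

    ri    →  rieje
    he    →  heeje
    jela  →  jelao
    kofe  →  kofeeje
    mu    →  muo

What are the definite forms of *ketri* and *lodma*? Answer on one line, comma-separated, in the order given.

The suffix is conditioned by the last vowel: -eje when the last vowel of the stem is a front vowel (*ri*, *he*, *kofe*); -o when the last vowel of the stem is a back vowel (*jela*, *mu*).
*ketri* — last vowel /i/ (a front vowel) → -eje → *ketrieje*.
Since the last vowel of *lodma* is /a/ (a back vowel), it takes -o, giving *lodmao*.

ketrieje, lodmao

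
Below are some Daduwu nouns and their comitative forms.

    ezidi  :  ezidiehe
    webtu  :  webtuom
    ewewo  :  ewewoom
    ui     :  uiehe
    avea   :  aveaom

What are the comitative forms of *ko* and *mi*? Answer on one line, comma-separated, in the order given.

The suffix is conditioned by the last vowel: -ehe when the last vowel of the stem is a front vowel (*ezidi*, *ui*); -om when the last vowel of the stem is a back vowel (*webtu*, *ewewo*, *avea*).
The last vowel of *ko* is /o/, which is a back vowel, so the suffix is -om, giving *koom*.
The last vowel of *mi* is /i/, which is a front vowel, so the suffix is -ehe, giving *miehe*.

koom, miehe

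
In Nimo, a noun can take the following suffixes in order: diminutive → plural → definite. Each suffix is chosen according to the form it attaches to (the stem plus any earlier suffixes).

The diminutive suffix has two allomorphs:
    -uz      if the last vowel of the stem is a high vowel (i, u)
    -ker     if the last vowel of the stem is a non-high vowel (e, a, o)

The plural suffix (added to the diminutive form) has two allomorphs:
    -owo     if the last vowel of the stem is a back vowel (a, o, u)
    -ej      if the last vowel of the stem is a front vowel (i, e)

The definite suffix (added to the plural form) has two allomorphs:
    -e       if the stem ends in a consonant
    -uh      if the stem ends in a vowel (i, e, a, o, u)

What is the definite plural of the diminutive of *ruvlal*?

The last vowel of *ruvlal* is /a/, which is a non-high vowel, so the diminutive suffix is -ker, giving *ruvlalker*.
The diminutive form *ruvlalker*: last vowel = /e/, a front vowel → -ej → *ruvlalkerej*.
Since the final sound of the plural form *ruvlalkerej* is /j/ (a consonant), it takes -e, giving *ruvlalkereje*.

ruvlalkereje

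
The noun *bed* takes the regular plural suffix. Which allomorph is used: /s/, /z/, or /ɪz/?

/z/

The stem *bed* ends in a voiced non-sibilant sound.
The plural suffix surfaces as /ɪz/ after sibilants, /s/ after other voiceless consonants, and /z/ after other voiced sounds.
So the plural -s on *bed* is pronounced /z/.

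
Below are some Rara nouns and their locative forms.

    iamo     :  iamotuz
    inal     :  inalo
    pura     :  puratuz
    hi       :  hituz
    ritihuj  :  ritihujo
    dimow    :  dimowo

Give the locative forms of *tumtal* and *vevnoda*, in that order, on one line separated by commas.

tumtalo, vevnodatuz

The alternation tracks the final sound of the stem — -o when the stem ends in a consonant (*inal*, *ritihuj*, *dimow*); -tuz when the stem ends in a vowel (*iamo*, *pura*, *hi*).
Since the final sound of *tumtal* is /l/ (a consonant), it takes -o, giving *tumtalo*.
Since the final sound of *vevnoda* is /a/ (a vowel), it takes -tuz, giving *vevnodatuz*.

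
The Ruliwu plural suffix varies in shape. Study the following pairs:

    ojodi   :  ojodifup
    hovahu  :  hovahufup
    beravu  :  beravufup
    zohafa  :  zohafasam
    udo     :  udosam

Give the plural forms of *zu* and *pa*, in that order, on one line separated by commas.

The alternation tracks the last vowel of the stem — -fup when the last vowel of the stem is a high vowel (*ojodi*, *hovahu*, *beravu*); -sam when the last vowel of the stem is a non-high vowel (*zohafa*, *udo*).
Since the last vowel of *zu* is /u/ (a high vowel), it takes -fup, giving *zufup*.
The last vowel of *pa* is /a/, which is a non-high vowel, so the suffix is -sam, giving *pasam*.

zufup, pasam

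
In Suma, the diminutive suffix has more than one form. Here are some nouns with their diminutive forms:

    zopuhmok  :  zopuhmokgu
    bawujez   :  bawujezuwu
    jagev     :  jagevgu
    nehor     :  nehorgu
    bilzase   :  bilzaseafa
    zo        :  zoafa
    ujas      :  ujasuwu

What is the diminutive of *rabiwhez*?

rabiwhezuwu

The suffix is conditioned by the final sound: -uwu when the stem ends in a sibilant (*bawujez*, *ujas*); -gu when the stem ends in a non-sibilant consonant (*zopuhmok*, *jagev*, *nehor*); -afa when the stem ends in a vowel (*bilzase*, *zo*).
*rabiwhez* — final sound /z/ (a sibilant) → -uwu → *rabiwhezuwu*.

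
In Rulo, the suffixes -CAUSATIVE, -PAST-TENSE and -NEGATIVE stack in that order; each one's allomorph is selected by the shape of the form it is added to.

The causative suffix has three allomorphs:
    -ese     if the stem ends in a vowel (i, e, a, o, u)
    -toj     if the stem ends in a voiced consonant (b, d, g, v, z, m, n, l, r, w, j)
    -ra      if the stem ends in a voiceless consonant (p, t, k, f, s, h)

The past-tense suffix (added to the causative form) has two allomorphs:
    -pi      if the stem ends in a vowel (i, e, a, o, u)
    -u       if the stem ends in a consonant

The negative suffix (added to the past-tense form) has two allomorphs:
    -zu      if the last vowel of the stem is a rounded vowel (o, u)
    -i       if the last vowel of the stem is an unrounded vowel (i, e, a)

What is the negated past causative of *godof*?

*godof*: final sound = /f/, a voiceless consonant → -ra → *godofra*.
The final sound of the causative form *godofra* is /a/, which is a vowel, so the past-tense suffix is -pi, giving *godofrapi*.
Since the last vowel of the past-tense form *godofrapi* is /i/ (an unrounded vowel), it takes -i, giving *godofrapii*.

godofrapii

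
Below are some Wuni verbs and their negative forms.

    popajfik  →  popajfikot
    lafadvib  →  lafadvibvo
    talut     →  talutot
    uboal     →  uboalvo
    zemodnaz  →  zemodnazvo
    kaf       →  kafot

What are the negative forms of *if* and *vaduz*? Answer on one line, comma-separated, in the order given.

The suffix is conditioned by the final consonant: -ot when the stem ends in a voiceless consonant (*popajfik*, *talut*, *kaf*); -vo when the stem ends in a voiced consonant (*lafadvib*, *uboal*, *zemodnaz*).
*if*: final consonant = /f/, voiceless → -ot → *ifot*.
Since the final consonant of *vaduz* is /z/ (voiced), it takes -vo, giving *vaduzvo*.

ifot, vaduzvo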